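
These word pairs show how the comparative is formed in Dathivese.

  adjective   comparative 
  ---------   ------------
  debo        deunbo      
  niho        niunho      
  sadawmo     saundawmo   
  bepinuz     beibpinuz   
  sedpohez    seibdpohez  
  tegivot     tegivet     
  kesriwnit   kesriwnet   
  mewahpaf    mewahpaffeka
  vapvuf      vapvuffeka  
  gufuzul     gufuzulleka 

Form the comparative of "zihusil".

zihusilleka

"zihusil" ends in -l. The one such stem in the data (gufuzul → gufuzulleka) doubles the final consonant and adds -eka (as do mewahpaf, vapvuf), so the same rule applies.
The other patterns: stems ending in -o insert -un- after the first vowel; stems ending in -z insert -ib- after the first vowel; stems ending in -t change the last vowel to 'e'.
So zihusil → zihusilleka.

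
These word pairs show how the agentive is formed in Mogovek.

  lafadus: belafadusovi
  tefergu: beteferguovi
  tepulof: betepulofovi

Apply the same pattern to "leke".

Every pair shown (lafadus → belafadusovi, tefergu → beteferguovi, tepulof → betepulofovi) follows the same rule: add be- … -ovi around the stem.
So leke → belekeovi.

belekeovi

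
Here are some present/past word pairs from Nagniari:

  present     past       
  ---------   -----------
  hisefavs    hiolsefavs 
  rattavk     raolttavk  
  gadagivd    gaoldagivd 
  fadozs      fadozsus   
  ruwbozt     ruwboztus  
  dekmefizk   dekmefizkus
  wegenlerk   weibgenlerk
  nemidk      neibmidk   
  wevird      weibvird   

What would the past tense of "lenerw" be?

hisefavs and fadozs both end in -s yet inflect differently (hiolsefavs, fadozsus), so the final letter is not what conditions the rule; the second-to-last letter is.
"lenerw" has second-to-last letter 'r'. The stems whose second-to-last letter is 'r' (wegenlerk → weibgenlerk, wevird → weibvird) insert -ib- after the first vowel.
So lenerw → leibnerw.

leibnerw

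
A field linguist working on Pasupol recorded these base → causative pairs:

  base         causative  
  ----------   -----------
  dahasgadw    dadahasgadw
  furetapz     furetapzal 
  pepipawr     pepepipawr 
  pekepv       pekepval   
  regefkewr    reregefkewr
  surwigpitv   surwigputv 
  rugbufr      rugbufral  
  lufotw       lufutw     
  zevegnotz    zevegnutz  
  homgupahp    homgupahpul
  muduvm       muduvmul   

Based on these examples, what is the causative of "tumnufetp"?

"tumnufetp" has second-to-last letter 't'. The stems whose second-to-last letter is 't' (surwigpitv → surwigputv, lufotw → lufutw, zevegnotz → zevegnutz) change the last vowel to 'u'.
So tumnufetp → tumnufutp.

tumnufutp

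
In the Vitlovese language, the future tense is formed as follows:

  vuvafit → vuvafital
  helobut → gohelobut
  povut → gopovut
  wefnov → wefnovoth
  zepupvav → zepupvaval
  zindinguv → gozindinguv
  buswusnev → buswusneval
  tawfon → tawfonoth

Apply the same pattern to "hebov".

hebovoth

wefnov and zindinguv both end in -v yet inflect differently (wefnovoth, gozindinguv), so the final letter is not what conditions the rule; the last vowel is.
"hebov" has last vowel 'o'. The stems whose last vowel is 'o' (wefnov → wefnovoth, tawfon → tawfonoth) add -oth.
The other patterns: stems whose last vowel is 'u' add the prefix go-; stems whose last vowel is 'a', 'e' or 'i' add -al.
So hebov → hebovoth.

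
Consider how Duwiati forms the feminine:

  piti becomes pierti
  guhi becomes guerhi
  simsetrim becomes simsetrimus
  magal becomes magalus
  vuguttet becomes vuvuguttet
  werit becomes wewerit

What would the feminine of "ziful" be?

piti and simsetrim both have last vowel 'i' yet inflect differently (pierti, simsetrimus), so the last vowel is not what conditions the rule; the final letter is.
"ziful" ends in -l. The one such stem in the data (magal → magalus) adds -us, so the same rule applies.
The other patterns: stems ending in -i insert -er- after the first vowel; stems ending in -t repeat the first consonant+vowel as a prefix.
So ziful → zifulus.

zifulus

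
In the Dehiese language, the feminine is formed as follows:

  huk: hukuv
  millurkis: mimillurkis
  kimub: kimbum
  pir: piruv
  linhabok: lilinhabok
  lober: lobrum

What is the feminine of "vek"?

vekuv

pir and lober both end in -r yet inflect differently (piruv, lobrum), so the final letter is not what conditions the rule; the number of vowels is.
"vek" has 1 vowel. The stems with 1 vowel (pir → piruv, huk → hukuv) add -uv.
The other patterns: stems with 2 vowels delete the last vowel and add -um; stems with 3 vowels repeat the first consonant+vowel as a prefix.
So vek → vekuv.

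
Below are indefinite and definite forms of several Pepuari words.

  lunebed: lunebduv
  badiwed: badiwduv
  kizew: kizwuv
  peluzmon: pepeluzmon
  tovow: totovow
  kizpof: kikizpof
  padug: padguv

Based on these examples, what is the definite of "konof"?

tovow and kizew both end in -w yet inflect differently (totovow, kizwuv), so the final letter is not what conditions the rule; the last vowel is.
"konof" has last vowel 'o'. The stems whose last vowel is 'o' (tovow → totovow, kizpof → kikizpof, peluzmon → pepeluzmon) repeat the first consonant+vowel as a prefix.
So konof → kokonof.

kokonof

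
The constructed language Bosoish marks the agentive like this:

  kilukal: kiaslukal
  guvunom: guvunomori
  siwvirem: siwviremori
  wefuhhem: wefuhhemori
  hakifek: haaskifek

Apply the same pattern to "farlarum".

farlarumori

wefuhhem and hakifek both have last vowel 'e' yet inflect differently (wefuhhemori, haaskifek), so the last vowel is not what conditions the rule; the final letter is.
"farlarum" ends in -m. The stems ending in -m (guvunom → guvunomori, wefuhhem → wefuhhemori, siwvirem → siwviremori) add -ori.
The other pattern: stems ending in -k or -l insert -as- after the first vowel.
So farlarum → farlarumori.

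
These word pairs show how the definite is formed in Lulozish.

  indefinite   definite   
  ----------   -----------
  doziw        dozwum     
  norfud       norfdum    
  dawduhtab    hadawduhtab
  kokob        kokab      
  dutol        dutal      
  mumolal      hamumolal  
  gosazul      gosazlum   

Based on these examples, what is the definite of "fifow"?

fifaw

"fifow" has last vowel 'o'. The stems whose last vowel is 'o' (dutol → dutal, kokob → kokab) change the last vowel to 'a'.
The other patterns: stems whose last vowel is 'a' add the prefix ha-; stems whose last vowel is 'i' or 'u' delete the last vowel and add -um.
So fifow → fifaw.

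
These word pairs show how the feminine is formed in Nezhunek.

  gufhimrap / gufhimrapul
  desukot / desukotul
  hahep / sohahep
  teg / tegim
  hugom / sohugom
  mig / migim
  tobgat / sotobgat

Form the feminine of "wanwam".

hahep and gufhimrap both end in -p yet inflect differently (sohahep, gufhimrapul), so the final letter is not what conditions the rule; the number of vowels is.
"wanwam" has 2 vowels. The stems with 2 vowels (hugom → sohugom, tobgat → sotobgat, hahep → sohahep) add the prefix so-.
So wanwam → sowanwam.

sowanwam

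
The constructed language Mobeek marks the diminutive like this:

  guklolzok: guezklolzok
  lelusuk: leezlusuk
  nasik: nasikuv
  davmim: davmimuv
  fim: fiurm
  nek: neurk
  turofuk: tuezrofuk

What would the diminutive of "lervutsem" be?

leezrvutsem

nek and nasik both end in -k yet inflect differently (neurk, nasikuv), so the final letter is not what conditions the rule; the number of vowels is.
"lervutsem" has 3 vowels. The stems with 3 vowels (turofuk → tuezrofuk, lelusuk → leezlusuk, guklolzok → guezklolzok) insert -ez- after the first vowel.
The other patterns: stems with 1 vowel insert -ur- after the first vowel; stems with 2 vowels add -uv.
So lervutsem → leezrvutsem.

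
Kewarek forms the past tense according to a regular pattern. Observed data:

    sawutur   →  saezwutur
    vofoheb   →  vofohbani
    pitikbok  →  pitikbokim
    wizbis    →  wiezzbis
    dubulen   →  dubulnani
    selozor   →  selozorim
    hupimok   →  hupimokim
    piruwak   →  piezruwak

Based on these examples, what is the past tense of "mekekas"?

pitikbok and piruwak both end in -k yet inflect differently (pitikbokim, piezruwak), so the final letter is not what conditions the rule; the last vowel is.
"mekekas" has last vowel 'a'. The one such stem in the data (piruwak → piezruwak) inserts -ez- after the first vowel (as do sawutur, wizbis), so the same rule applies.
So mekekas → meezkekas.

meezkekas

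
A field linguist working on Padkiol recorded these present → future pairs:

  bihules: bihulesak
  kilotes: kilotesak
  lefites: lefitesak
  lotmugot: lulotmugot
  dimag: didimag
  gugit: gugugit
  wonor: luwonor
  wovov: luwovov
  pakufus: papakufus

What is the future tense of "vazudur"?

"vazudur" has last vowel 'u'. The one such stem in the data (pakufus → papakufus) repeats the first consonant+vowel as a prefix (as do gugit, dimag), so the same rule applies.
The other patterns: stems whose last vowel is 'o' add the prefix lu-; stems whose last vowel is 'e' add -ak.
So vazudur → vavazudur.

vavazudur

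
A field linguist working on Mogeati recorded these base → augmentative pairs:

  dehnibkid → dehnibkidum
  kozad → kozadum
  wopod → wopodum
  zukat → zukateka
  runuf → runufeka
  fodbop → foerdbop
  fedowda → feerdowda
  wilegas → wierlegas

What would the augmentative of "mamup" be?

"mamup" ends in -p. The one such stem in the data (fodbop → foerdbop) inserts -er- after the first vowel (as do fedowda, wilegas), so the same rule applies.
The other patterns: stems ending in -d add -um; stems ending in -f or -t add -eka.
So mamup → maermup.

maermup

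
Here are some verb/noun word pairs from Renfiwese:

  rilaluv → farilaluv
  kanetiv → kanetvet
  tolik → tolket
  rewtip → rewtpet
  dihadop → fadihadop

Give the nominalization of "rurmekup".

rewtip and dihadop both end in -p yet inflect differently (rewtpet, fadihadop), so the final letter is not what conditions the rule; the last vowel is.
"rurmekup" has last vowel 'u'. The one such stem in the data (rilaluv → farilaluv) adds the prefix fa-, so the same rule applies.
The other pattern: stems whose last vowel is 'i' delete the last vowel and add -et.
So rurmekup → farurmekup.

farurmekup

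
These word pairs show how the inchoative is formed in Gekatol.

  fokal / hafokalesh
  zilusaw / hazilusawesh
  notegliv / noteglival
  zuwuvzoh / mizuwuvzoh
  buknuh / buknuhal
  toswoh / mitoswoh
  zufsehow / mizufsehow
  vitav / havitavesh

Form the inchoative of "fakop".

zufsehow and zilusaw both end in -w yet inflect differently (mizufsehow, hazilusawesh), so the final letter is not what conditions the rule; the last vowel is.
"fakop" has last vowel 'o'. The stems whose last vowel is 'o' (zuwuvzoh → mizuwuvzoh, toswoh → mitoswoh, zufsehow → mizufsehow) add the prefix mi-.
The other patterns: stems whose last vowel is 'a' add ha- … -esh around the stem; stems whose last vowel is 'i' or 'u' add -al.
So fakop → mifakop.

mifakop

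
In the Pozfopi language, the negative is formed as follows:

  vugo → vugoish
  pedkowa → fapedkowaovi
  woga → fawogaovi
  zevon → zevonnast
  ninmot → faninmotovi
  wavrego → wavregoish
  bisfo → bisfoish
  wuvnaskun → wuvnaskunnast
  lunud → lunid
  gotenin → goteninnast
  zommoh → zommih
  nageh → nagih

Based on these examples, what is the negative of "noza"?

wavrego and zevon both have last vowel 'o' yet inflect differently (wavregoish, zevonnast), so the last vowel is not what conditions the rule; the final letter is.
"noza" ends in -a. The stems ending in -a (pedkowa → fapedkowaovi, woga → fawogaovi) add fa- … -ovi around the stem.
So noza → fanozaovi.

fanozaovi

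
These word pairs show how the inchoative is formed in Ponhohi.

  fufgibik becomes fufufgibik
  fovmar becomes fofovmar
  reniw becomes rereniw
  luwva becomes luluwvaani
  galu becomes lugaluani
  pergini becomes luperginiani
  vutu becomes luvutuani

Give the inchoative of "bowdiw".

pergini and fufgibik both have last vowel 'i' yet inflect differently (luperginiani, fufufgibik), so the last vowel is not what conditions the rule; whether the stem ends in a vowel or a consonant is.
"bowdiw" ends in a consonant. The stems ending in a consonant (fufgibik → fufufgibik, reniw → rereniw, fovmar → fofovmar) repeat the first consonant+vowel as a prefix.
So bowdiw → bobowdiw.

bobowdiw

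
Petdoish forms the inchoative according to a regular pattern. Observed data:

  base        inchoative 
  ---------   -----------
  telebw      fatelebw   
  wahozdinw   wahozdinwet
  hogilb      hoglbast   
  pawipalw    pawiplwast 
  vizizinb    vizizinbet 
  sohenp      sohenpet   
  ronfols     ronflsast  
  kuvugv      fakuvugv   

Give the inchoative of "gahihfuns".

"gahihfuns" has second-to-last letter 'n'. The stems whose second-to-last letter is 'n' (wahozdinw → wahozdinwet, vizizinb → vizizinbet, sohenp → sohenpet) add -et.
The other patterns: stems whose second-to-last letter is 'l' delete the last vowel and add -ast; stems whose second-to-last letter is 'b' or 'g' add the prefix fa-.
So gahihfuns → gahihfunset.

gahihfunset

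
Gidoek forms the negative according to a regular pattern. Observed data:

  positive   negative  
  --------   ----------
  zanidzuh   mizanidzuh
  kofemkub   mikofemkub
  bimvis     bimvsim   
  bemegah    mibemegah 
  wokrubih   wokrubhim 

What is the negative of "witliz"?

witlzim

wokrubih and bemegah both end in -h yet inflect differently (wokrubhim, mibemegah), so the final letter is not what conditions the rule; the last vowel is.
"witliz" has last vowel 'i'. The stems whose last vowel is 'i' (wokrubih → wokrubhim, bimvis → bimvsim) delete the last vowel and add -im.
So witliz → witlzim.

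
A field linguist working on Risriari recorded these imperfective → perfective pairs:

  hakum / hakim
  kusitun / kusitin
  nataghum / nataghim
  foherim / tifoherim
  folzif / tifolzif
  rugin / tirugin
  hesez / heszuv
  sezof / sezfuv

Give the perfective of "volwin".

tivolwin

hakum and foherim both end in -m yet inflect differently (hakim, tifoherim), so the final letter is not what conditions the rule; the last vowel is.
"volwin" has last vowel 'i'. The stems whose last vowel is 'i' (foherim → tifoherim, folzif → tifolzif, rugin → tirugin) add the prefix ti-.
The other patterns: stems whose last vowel is 'u' change the last vowel to 'i'; stems whose last vowel is 'e' or 'o' delete the last vowel and add -uv.
So volwin → tivolwin.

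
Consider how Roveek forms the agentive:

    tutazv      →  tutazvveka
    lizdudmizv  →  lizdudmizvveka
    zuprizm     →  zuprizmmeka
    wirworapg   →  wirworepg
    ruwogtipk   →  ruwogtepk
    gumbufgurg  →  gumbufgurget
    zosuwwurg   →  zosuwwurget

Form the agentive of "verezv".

wirworapg and gumbufgurg both end in -g yet inflect differently (wirworepg, gumbufgurget), so the final letter is not what conditions the rule; the second-to-last letter is.
"verezv" has second-to-last letter 'z'. The stems whose second-to-last letter is 'z' (tutazv → tutazvveka, lizdudmizv → lizdudmizvveka, zuprizm → zuprizmmeka) double the final consonant and add -eka.
The other patterns: stems whose second-to-last letter is 'p' change the last vowel to 'e'; stems whose second-to-last letter is 'r' add -et.
So verezv → verezvveka.

verezvveka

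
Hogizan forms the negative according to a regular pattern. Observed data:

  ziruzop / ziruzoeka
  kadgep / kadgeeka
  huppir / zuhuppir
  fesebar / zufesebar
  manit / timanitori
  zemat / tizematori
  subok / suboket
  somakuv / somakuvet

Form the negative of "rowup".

rowueka

huppir and manit both have last vowel 'i' yet inflect differently (zuhuppir, timanitori), so the last vowel is not what conditions the rule; the final letter is.
"rowup" ends in -p. The stems ending in -p (ziruzop → ziruzoeka, kadgep → kadgeeka) drop the final letter and add -eka.
The other patterns: stems ending in -r add the prefix zu-; stems ending in -t add ti- … -ori around the stem; stems ending in -k or -v add -et.
So rowup → rowueka.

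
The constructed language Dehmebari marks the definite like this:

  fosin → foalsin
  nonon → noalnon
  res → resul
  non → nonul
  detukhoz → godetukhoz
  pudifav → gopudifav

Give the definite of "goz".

gozul

"goz" has 1 vowel. The stems with 1 vowel (non → nonul, res → resul) add -ul.
So goz → gozul.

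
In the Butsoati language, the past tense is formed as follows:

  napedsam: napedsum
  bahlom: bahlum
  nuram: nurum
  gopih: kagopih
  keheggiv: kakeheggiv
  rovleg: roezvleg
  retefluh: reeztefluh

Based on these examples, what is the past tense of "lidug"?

gopih and retefluh both end in -h yet inflect differently (kagopih, reeztefluh), so the final letter is not what conditions the rule; the last vowel is.
"lidug" has last vowel 'u'. The one such stem in the data (retefluh → reeztefluh) inserts -ez- after the first vowel (as does rovleg), so the same rule applies.
The other patterns: stems whose last vowel is 'a' or 'o' change the last vowel to 'u'; stems whose last vowel is 'i' add the prefix ka-.
So lidug → liezdug.

liezdug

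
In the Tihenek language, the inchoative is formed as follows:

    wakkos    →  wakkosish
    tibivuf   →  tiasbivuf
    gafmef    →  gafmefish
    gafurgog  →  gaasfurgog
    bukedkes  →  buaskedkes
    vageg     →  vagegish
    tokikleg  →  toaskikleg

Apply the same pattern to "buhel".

tibivuf and gafmef both end in -f yet inflect differently (tiasbivuf, gafmefish), so the final letter is not what conditions the rule; the number of vowels is.
"buhel" has 2 vowels. The stems with 2 vowels (gafmef → gafmefish, wakkos → wakkosish, vageg → vagegish) add -ish.
The other pattern: stems with 3 vowels insert -as- after the first vowel.
So buhel → buhelish.

buhelish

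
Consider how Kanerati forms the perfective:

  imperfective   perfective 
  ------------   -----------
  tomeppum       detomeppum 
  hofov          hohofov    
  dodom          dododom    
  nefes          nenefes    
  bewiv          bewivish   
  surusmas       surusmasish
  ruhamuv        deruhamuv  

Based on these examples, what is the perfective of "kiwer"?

kikiwer

tomeppum and dodom both end in -m yet inflect differently (detomeppum, dododom), so the final letter is not what conditions the rule; the last vowel is.
"kiwer" has last vowel 'e'. The one such stem in the data (nefes → nenefes) repeats the first consonant+vowel as a prefix (as do dodom, hofov), so the same rule applies.
So kiwer → kikiwer.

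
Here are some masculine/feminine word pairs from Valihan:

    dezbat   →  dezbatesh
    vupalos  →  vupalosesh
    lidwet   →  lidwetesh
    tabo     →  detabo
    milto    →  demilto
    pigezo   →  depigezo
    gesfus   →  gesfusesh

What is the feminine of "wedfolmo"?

pigezo and vupalos both have last vowel 'o' yet inflect differently (depigezo, vupalosesh), so the last vowel is not what conditions the rule; the final letter is.
"wedfolmo" ends in -o. The stems ending in -o (pigezo → depigezo, tabo → detabo, milto → demilto) add the prefix de-.
The other pattern: stems ending in -s or -t add -esh.
So wedfolmo → dewedfolmo.

dewedfolmo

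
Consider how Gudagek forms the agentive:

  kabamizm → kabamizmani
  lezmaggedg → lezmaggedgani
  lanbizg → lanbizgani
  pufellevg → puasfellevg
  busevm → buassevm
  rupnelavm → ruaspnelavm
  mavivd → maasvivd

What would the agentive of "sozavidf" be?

sozavidfani

"sozavidf" has second-to-last letter 'd'. The one such stem in the data (lezmaggedg → lezmaggedgani) adds -ani, so the same rule applies.
So sozavidf → sozavidfani.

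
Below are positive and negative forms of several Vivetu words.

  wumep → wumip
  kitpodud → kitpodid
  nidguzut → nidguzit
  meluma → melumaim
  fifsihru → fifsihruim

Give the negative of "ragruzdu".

"ragruzdu" ends in a vowel. The stems ending in a vowel (meluma → melumaim, fifsihru → fifsihruim) add -im.
So ragruzdu → ragruzduim.

ragruzduim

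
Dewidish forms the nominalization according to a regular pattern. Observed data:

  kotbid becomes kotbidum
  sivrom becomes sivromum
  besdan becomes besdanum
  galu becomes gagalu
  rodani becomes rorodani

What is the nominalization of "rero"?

rerero

"rero" ends in a vowel. The stems ending in a vowel (galu → gagalu, rodani → rorodani) repeat the first consonant+vowel as a prefix.
So rero → rerero.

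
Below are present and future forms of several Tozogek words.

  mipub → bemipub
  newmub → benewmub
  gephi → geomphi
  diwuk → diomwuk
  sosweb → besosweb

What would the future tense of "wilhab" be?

bewilhab

mipub and diwuk both have last vowel 'u' yet inflect differently (bemipub, diomwuk), so the last vowel is not what conditions the rule; the final letter is.
"wilhab" ends in -b. The stems ending in -b (sosweb → besosweb, mipub → bemipub, newmub → benewmub) add the prefix be-.
The other pattern: stems ending in -i or -k insert -om- after the first vowel.
So wilhab → bewilhab.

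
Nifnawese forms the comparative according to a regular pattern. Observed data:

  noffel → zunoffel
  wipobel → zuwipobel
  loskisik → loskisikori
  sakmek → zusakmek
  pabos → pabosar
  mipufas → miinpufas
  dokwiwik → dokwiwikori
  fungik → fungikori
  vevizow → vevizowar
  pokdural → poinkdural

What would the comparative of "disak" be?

noffel and pokdural both end in -l yet inflect differently (zunoffel, poinkdural), so the final letter is not what conditions the rule; the last vowel is.
"disak" has last vowel 'a'. The stems whose last vowel is 'a' (pokdural → poinkdural, mipufas → miinpufas) insert -in- after the first vowel.
So disak → diinsak.

diinsak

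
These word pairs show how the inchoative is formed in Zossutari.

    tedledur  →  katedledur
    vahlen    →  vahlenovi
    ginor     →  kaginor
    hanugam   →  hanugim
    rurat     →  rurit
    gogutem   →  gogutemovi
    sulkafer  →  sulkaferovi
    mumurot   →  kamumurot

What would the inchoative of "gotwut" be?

hanugam and gogutem both end in -m yet inflect differently (hanugim, gogutemovi), so the final letter is not what conditions the rule; the last vowel is.
"gotwut" has last vowel 'u'. The one such stem in the data (tedledur → katedledur) adds the prefix ka-, so the same rule applies.
So gotwut → kagotwut.

kagotwut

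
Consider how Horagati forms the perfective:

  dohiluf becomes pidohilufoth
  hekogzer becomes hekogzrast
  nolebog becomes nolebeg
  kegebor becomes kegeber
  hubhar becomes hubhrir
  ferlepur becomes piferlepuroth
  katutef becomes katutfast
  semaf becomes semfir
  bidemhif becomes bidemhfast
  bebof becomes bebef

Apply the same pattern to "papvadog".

papvadeg

"papvadog" has last vowel 'o'. The stems whose last vowel is 'o' (nolebog → nolebeg, kegebor → kegeber, bebof → bebef) change the last vowel to 'e'.
The other patterns: stems whose last vowel is 'u' add pi- … -oth around the stem; stems whose last vowel is 'a' delete the last vowel and add -ir; stems whose last vowel is 'e' or 'i' delete the last vowel and add -ast.
So papvadog → papvadeg.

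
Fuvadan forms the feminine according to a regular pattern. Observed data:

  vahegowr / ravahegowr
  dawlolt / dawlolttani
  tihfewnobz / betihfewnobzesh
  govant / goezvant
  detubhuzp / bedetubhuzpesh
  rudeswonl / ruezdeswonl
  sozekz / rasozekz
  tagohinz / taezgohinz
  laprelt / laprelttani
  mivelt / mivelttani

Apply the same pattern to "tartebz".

betartebzesh

tihfewnobz and tagohinz both end in -z yet inflect differently (betihfewnobzesh, taezgohinz), so the final letter is not what conditions the rule; the second-to-last letter is.
"tartebz" has second-to-last letter 'b'. The one such stem in the data (tihfewnobz → betihfewnobzesh) adds be- … -esh around the stem, so the same rule applies.
The other patterns: stems whose second-to-last letter is 'l' double the final consonant and add -ani; stems whose second-to-last letter is 'n' insert -ez- after the first vowel; stems whose second-to-last letter is 'k' or 'w' add the prefix ra-.
So tartebz → betartebzesh.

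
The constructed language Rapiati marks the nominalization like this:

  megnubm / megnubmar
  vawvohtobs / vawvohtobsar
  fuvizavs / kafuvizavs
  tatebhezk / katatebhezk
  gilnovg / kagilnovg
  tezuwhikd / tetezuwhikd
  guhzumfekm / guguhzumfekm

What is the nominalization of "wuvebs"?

wuvebsar

"wuvebs" has second-to-last letter 'b'. The stems whose second-to-last letter is 'b' (megnubm → megnubmar, vawvohtobs → vawvohtobsar) add -ar.
The other patterns: stems whose second-to-last letter is 'v' or 'z' add the prefix ka-; stems whose second-to-last letter is 'k' repeat the first consonant+vowel as a prefix.
So wuvebs → wuvebsar.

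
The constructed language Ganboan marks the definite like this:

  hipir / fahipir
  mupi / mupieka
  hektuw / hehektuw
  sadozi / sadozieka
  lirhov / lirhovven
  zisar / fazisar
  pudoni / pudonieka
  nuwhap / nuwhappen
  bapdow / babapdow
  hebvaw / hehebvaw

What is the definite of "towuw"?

"towuw" ends in -w. The stems ending in -w (bapdow → babapdow, hektuw → hehektuw, hebvaw → hehebvaw) repeat the first consonant+vowel as a prefix.
The other patterns: stems ending in -i add -eka; stems ending in -r add the prefix fa-; stems ending in -p or -v double the final consonant and add -en.
So towuw → totowuw.

totowuw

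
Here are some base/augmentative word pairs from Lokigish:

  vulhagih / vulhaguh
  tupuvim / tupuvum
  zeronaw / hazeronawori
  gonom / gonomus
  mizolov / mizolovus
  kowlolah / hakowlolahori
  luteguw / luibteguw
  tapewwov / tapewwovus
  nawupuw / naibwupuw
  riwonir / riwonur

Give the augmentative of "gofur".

goibfur

gonom and tupuvim both end in -m yet inflect differently (gonomus, tupuvum), so the final letter is not what conditions the rule; the last vowel is.
"gofur" has last vowel 'u'. The stems whose last vowel is 'u' (luteguw → luibteguw, nawupuw → naibwupuw) insert -ib- after the first vowel.
The other patterns: stems whose last vowel is 'o' add -us; stems whose last vowel is 'i' change the last vowel to 'u'; stems whose last vowel is 'a' add ha- … -ori around the stem.
So gofur → goibfur.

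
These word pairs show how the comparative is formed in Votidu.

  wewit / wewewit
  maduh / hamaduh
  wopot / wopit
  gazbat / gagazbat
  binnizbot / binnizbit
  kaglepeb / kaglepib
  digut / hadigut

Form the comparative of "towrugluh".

hatowrugluh

"towrugluh" has last vowel 'u'. The stems whose last vowel is 'u' (digut → hadigut, maduh → hamaduh) add the prefix ha-.
So towrugluh → hatowrugluh.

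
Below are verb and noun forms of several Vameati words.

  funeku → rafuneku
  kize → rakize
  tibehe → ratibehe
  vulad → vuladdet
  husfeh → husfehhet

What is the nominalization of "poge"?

"poge" ends in a vowel. The stems ending in a vowel (funeku → rafuneku, kize → rakize, tibehe → ratibehe) add the prefix ra-.
The other pattern: stems ending in a consonant double the final consonant and add -et.
So poge → rapoge.

rapoge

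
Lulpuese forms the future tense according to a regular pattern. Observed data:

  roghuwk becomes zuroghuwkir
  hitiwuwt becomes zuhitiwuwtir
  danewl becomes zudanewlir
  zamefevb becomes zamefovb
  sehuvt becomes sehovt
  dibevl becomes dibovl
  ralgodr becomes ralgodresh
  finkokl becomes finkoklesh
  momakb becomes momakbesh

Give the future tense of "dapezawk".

zudapezawkir

hitiwuwt and sehuvt both end in -t yet inflect differently (zuhitiwuwtir, sehovt), so the final letter is not what conditions the rule; the second-to-last letter is.
"dapezawk" has second-to-last letter 'w'. The stems whose second-to-last letter is 'w' (roghuwk → zuroghuwkir, hitiwuwt → zuhitiwuwtir, danewl → zudanewlir) add zu- … -ir around the stem.
The other patterns: stems whose second-to-last letter is 'v' change the last vowel to 'o'; stems whose second-to-last letter is 'd' or 'k' add -esh.
So dapezawk → zudapezawkir.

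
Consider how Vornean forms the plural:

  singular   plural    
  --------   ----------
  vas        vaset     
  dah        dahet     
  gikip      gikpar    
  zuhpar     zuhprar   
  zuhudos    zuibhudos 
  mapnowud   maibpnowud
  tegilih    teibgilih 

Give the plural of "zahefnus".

vas and zuhudos both end in -s yet inflect differently (vaset, zuibhudos), so the final letter is not what conditions the rule; the number of vowels is.
"zahefnus" has 3 vowels. The stems with 3 vowels (zuhudos → zuibhudos, mapnowud → maibpnowud, tegilih → teibgilih) insert -ib- after the first vowel.
The other patterns: stems with 1 vowel add -et; stems with 2 vowels delete the last vowel and add -ar.
So zahefnus → zaibhefnus.

zaibhefnus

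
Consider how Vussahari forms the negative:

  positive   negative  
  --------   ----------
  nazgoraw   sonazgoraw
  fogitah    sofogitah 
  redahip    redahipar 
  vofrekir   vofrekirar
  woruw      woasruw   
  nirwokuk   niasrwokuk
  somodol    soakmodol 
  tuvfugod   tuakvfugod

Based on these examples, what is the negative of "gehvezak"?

sogehvezak

nazgoraw and woruw both end in -w yet inflect differently (sonazgoraw, woasruw), so the final letter is not what conditions the rule; the last vowel is.
"gehvezak" has last vowel 'a'. The stems whose last vowel is 'a' (nazgoraw → sonazgoraw, fogitah → sofogitah) add the prefix so-.
The other patterns: stems whose last vowel is 'i' add -ar; stems whose last vowel is 'u' insert -as- after the first vowel; stems whose last vowel is 'o' insert -ak- after the first vowel.
So gehvezak → sogehvezak.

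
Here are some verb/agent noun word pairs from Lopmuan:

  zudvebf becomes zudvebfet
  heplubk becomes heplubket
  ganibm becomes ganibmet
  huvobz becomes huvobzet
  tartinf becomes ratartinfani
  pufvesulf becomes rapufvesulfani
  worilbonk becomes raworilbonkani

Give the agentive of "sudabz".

zudvebf and tartinf both end in -f yet inflect differently (zudvebfet, ratartinfani), so the final letter is not what conditions the rule; the second-to-last letter is.
"sudabz" has second-to-last letter 'b'. The stems whose second-to-last letter is 'b' (zudvebf → zudvebfet, heplubk → heplubket, ganibm → ganibmet) add -et.
The other pattern: stems whose second-to-last letter is 'l' or 'n' add ra- … -ani around the stem.
So sudabz → sudabzet.

sudabzet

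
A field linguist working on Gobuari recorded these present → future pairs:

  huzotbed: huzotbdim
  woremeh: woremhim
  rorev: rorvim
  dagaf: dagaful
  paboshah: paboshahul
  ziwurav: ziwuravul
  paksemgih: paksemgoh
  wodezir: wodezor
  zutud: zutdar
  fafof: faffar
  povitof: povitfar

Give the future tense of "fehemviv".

fehemvov

"fehemviv" has last vowel 'i'. The stems whose last vowel is 'i' (paksemgih → paksemgoh, wodezir → wodezor) change the last vowel to 'o'.
So fehemviv → fehemvov.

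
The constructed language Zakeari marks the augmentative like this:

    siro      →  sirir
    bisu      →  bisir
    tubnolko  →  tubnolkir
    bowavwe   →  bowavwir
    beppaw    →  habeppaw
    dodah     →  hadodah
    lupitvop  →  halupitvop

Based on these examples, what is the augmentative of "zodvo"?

siro and lupitvop both have last vowel 'o' yet inflect differently (sirir, halupitvop), so the last vowel is not what conditions the rule; whether the stem ends in a vowel or a consonant is.
"zodvo" ends in a vowel. The stems ending in a vowel (siro → sirir, bisu → bisir, tubnolko → tubnolkir) drop the final letter and add -ir.
The other pattern: stems ending in a consonant add the prefix ha-.
So zodvo → zodvir.

zodvir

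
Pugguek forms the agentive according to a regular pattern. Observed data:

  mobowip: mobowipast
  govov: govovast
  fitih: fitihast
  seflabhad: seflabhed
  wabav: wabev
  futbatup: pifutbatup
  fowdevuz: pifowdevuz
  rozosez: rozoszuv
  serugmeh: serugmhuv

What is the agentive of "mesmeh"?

govov and wabav both end in -v yet inflect differently (govovast, wabev), so the final letter is not what conditions the rule; the last vowel is.
"mesmeh" has last vowel 'e'. The stems whose last vowel is 'e' (rozosez → rozoszuv, serugmeh → serugmhuv) delete the last vowel and add -uv.
The other patterns: stems whose last vowel is 'i' or 'o' add -ast; stems whose last vowel is 'a' change the last vowel to 'e'; stems whose last vowel is 'u' add the prefix pi-.
So mesmeh → mesmhuv.

mesmhuv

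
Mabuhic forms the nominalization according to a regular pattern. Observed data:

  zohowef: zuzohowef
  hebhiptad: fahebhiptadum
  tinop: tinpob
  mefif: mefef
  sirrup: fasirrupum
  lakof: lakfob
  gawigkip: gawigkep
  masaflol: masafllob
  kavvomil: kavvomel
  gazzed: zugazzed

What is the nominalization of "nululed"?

gawigkip and sirrup both end in -p yet inflect differently (gawigkep, fasirrupum), so the final letter is not what conditions the rule; the last vowel is.
"nululed" has last vowel 'e'. The stems whose last vowel is 'e' (gazzed → zugazzed, zohowef → zuzohowef) add the prefix zu-.
The other patterns: stems whose last vowel is 'i' change the last vowel to 'e'; stems whose last vowel is 'a' or 'u' add fa- … -um around the stem; stems whose last vowel is 'o' delete the last vowel and add -ob.
So nululed → zunululed.

zunululed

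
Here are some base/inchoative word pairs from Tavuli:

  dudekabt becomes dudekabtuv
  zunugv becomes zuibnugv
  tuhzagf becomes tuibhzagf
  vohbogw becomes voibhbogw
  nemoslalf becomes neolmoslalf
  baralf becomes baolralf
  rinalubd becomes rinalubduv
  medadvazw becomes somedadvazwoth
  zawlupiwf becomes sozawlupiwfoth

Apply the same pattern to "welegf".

baralf and tuhzagf both end in -f yet inflect differently (baolralf, tuibhzagf), so the final letter is not what conditions the rule; the second-to-last letter is.
"welegf" has second-to-last letter 'g'. The stems whose second-to-last letter is 'g' (zunugv → zuibnugv, vohbogw → voibhbogw, tuhzagf → tuibhzagf) insert -ib- after the first vowel.
So welegf → weiblegf.

weiblegf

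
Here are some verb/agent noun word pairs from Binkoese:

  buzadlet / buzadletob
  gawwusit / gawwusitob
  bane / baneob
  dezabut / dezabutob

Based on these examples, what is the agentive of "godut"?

godutob

Every pair shown (buzadlet → buzadletob, gawwusit → gawwusitob, bane → baneob, …) follows the same rule: add -ob.
So godut → godutob.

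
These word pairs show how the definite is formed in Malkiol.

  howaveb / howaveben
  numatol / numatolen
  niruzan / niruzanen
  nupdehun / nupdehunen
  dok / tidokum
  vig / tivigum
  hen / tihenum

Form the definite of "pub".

tipubum

"pub" has 1 vowel. The stems with 1 vowel (dok → tidokum, vig → tivigum, hen → tihenum) add ti- … -um around the stem.
The other pattern: stems with 3 vowels add -en.
So pub → tipubum.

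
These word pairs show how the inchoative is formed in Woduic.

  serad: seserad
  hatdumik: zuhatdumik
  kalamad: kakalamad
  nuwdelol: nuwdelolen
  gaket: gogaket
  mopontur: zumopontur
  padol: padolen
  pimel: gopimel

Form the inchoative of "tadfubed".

gotadfubed

nuwdelol and pimel both end in -l yet inflect differently (nuwdelolen, gopimel), so the final letter is not what conditions the rule; the last vowel is.
"tadfubed" has last vowel 'e'. The stems whose last vowel is 'e' (pimel → gopimel, gaket → gogaket) add the prefix go-.
So tadfubed → gotadfubed.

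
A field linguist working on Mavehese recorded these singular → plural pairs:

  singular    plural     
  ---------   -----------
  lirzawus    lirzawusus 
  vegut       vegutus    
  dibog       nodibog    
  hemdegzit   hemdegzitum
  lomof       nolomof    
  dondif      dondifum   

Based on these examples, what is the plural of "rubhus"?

rubhusus

"rubhus" has last vowel 'u'. The stems whose last vowel is 'u' (lirzawus → lirzawusus, vegut → vegutus) add -us.
So rubhus → rubhusus.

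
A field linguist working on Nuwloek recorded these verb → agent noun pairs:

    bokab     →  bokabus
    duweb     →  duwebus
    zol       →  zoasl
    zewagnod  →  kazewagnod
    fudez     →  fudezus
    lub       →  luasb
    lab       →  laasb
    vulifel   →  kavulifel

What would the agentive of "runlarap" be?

lab and duweb both end in -b yet inflect differently (laasb, duwebus), so the final letter is not what conditions the rule; the number of vowels is.
"runlarap" has 3 vowels. The stems with 3 vowels (zewagnod → kazewagnod, vulifel → kavulifel) add the prefix ka-.
So runlarap → karunlarap.

karunlarap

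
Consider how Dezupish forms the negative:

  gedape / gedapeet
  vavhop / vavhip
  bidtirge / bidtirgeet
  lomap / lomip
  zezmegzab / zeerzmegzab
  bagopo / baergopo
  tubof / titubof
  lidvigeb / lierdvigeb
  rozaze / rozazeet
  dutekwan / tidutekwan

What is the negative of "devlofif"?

tidevlofif

rozaze and lidvigeb both have last vowel 'e' yet inflect differently (rozazeet, lierdvigeb), so the last vowel is not what conditions the rule; the final letter is.
"devlofif" ends in -f. The one such stem in the data (tubof → titubof) adds the prefix ti-, so the same rule applies.
The other patterns: stems ending in -p change the last vowel to 'i'; stems ending in -e add -et; stems ending in -b or -o insert -er- after the first vowel.
So devlofif → tidevlofif.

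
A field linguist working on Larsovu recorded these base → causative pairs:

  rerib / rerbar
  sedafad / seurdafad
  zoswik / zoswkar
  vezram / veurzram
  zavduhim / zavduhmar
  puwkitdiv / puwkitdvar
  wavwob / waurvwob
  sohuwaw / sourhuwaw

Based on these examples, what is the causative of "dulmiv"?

rerib and wavwob both end in -b yet inflect differently (rerbar, waurvwob), so the final letter is not what conditions the rule; the last vowel is.
"dulmiv" has last vowel 'i'. The stems whose last vowel is 'i' (zavduhim → zavduhmar, puwkitdiv → puwkitdvar, rerib → rerbar) delete the last vowel and add -ar.
The other pattern: stems whose last vowel is 'a' or 'o' insert -ur- after the first vowel.
So dulmiv → dulmvar.

dulmvar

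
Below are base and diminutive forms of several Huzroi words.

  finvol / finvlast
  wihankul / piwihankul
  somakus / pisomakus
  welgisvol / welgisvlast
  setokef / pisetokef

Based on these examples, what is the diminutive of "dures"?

"dures" has last vowel 'e'. The one such stem in the data (setokef → pisetokef) adds the prefix pi-, so the same rule applies.
So dures → pidures.

pidures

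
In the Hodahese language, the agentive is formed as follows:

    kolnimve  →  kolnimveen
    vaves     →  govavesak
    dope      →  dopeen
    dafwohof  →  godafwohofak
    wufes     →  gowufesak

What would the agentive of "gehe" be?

dope and wufes both have last vowel 'e' yet inflect differently (dopeen, gowufesak), so the last vowel is not what conditions the rule; the final letter is.
"gehe" ends in -e. The stems ending in -e (dope → dopeen, kolnimve → kolnimveen) add -en.
So gehe → geheen.

geheen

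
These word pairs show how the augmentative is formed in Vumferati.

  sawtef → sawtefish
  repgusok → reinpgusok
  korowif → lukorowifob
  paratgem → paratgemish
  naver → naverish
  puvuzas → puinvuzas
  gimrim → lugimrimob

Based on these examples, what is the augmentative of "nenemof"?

neinnemof

korowif and sawtef both end in -f yet inflect differently (lukorowifob, sawtefish), so the final letter is not what conditions the rule; the last vowel is.
"nenemof" has last vowel 'o'. The one such stem in the data (repgusok → reinpgusok) inserts -in- after the first vowel (as does puvuzas), so the same rule applies.
The other patterns: stems whose last vowel is 'i' add lu- … -ob around the stem; stems whose last vowel is 'e' add -ish.
So nenemof → neinnemof.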